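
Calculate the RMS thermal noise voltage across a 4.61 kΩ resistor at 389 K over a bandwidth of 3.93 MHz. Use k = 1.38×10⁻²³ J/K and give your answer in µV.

19.7 µV

V_n = √(4kTRB)
4kTRB = 4 × 1.38×10⁻²³ × 389 × 4.61×10³ × 3.93×10⁶ = 3.89×10⁻¹⁰ V²
V_n = √(3.89×10⁻¹⁰) = 1.97×10⁻⁵ V = 19.7 µV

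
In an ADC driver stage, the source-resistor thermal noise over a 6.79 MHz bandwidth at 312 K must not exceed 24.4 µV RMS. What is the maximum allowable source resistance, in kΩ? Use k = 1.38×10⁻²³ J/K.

5.09 kΩ

Johnson–Nyquist: V_n = √(4kTRB) ⇒ R = V_n² / (4kTB)
4kTB = 4 × 1.38×10⁻²³ × 312 × 6.79×10⁶ = 1.17×10⁻¹³
R = (2.44×10⁻⁵)² / 1.17×10⁻¹³ = 5.09×10³ Ω = 5.09 kΩ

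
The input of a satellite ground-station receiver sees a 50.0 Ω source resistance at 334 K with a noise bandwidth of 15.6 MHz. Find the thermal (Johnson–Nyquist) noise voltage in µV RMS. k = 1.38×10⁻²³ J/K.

3.79 µV

V_n = √(4kTRB)
4kTRB = 4 × 1.38×10⁻²³ × 334 × 5.00×10¹ × 1.56×10⁷ = 1.44×10⁻¹¹ V²
V_n = √(1.44×10⁻¹¹) = 3.79×10⁻⁶ V = 3.79 µV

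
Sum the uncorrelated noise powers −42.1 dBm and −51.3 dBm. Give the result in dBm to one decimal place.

Convert to linear, add, convert back:
P₁ = 6.17×10⁻⁸ W, P₂ = 7.41×10⁻⁹ W
P_tot = 6.91×10⁻⁸ W → 10 log₁₀(P_tot / 10⁻³) = −41.6 dBm

−41.6 dBm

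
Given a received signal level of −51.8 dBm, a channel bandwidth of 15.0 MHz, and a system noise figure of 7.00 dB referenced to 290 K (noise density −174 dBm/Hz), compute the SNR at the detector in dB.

43.4 dB

Noise floor: N = −174 + 10 log₁₀(B) + NF
10 log₁₀(1.50×10⁷) = 71.76 dB
N = −174 + 71.76 + 7.00 = −95.24 dBm
SNR = P_sig − N = −51.8 − (−95.24) = 43.44 dB → 43.4 dB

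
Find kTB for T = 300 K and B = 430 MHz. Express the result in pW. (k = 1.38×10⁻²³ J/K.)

P_n = kTB = 1.38×10⁻²³ × 300 × 4.30×10⁸ = 1.78×10⁻¹² W = 1.78 pW

1.78 pW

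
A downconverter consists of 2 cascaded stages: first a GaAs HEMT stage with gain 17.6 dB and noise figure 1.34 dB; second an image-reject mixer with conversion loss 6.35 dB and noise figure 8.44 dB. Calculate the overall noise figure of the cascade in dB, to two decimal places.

Convert to linear (a loss of L dB is a gain of −L dB): F_i = 10^(NF_i/10), G_i = 10^(G_i,dB/10)
  Stage 1: F_1 = 10^(1.34/10) = 1.361, G_1 = 10^(17.6/10) = 57.54
  Stage 2: F_2 = 10^(8.44/10) = 6.982, G_2 = 10^(−6.35/10) = 0.2317
Friis cascade:
  F = 1.361 + (6.982 − 1)/57.54 = 1.465
NF = 10 log₁₀(1.465) = 1.66 dB

1.66 dB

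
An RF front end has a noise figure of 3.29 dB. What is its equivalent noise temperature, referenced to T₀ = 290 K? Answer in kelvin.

F = 10^(3.29/10) = 2.13304
T_e = (F − 1)·T₀ = (2.13304 − 1) × 290 = 329 K

329 K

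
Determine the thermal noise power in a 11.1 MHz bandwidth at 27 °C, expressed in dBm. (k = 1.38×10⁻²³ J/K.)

T = 27 °C + 273.15 = 300.15 K
P_n = kTB = 1.38×10⁻²³ × 300.15 × 1.11×10⁷ = 4.60×10⁻¹⁴ W
In dBm: 10 log₁₀(4.60×10⁻¹⁴ / 10⁻³) = −103.4 dBm

−103.4 dBm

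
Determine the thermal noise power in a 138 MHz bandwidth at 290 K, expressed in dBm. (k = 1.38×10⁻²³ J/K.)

−92.6 dBm

P_n = kTB = 1.38×10⁻²³ × 290 × 1.38×10⁸ = 5.52×10⁻¹³ W
In dBm: 10 log₁₀(5.52×10⁻¹³ / 10⁻³) = −92.6 dBm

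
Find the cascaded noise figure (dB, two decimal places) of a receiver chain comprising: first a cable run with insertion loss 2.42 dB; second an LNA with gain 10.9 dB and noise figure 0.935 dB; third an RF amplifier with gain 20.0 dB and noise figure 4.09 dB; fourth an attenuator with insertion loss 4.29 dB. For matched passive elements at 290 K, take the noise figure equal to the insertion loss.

Convert to linear (a loss of L dB is a gain of −L dB): F_i = 10^(NF_i/10), G_i = 10^(G_i,dB/10)
  Stage 1: F_1 = 10^(2.42/10) = 1.746, G_1 = 10^(−2.42/10) = 0.5728
  Stage 2: F_2 = 10^(0.935/10) = 1.240, G_2 = 10^(10.9/10) = 12.30
  Stage 3: F_3 = 10^(4.09/10) = 2.564, G_3 = 10^(20.0/10) = 100.0
  Stage 4: F_4 = 10^(4.29/10) = 2.685, G_4 = 10^(−4.29/10) = 0.3724
Friis cascade:
  F = 1.746 + (1.240 − 1)/0.5728 + (2.564 − 1)/7.047 + (2.685 − 1)/704.7 = 2.390
NF = 10 log₁₀(2.390) = 3.78 dB

3.78 dB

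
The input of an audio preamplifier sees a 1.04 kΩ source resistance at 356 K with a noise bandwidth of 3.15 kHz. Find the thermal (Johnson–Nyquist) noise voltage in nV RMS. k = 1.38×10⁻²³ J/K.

254 nV

V_n = √(4kTRB)
4kTRB = 4 × 1.38×10⁻²³ × 356 × 1.04×10³ × 3.15×10³ = 6.44×10⁻¹⁴ V²
V_n = √(6.44×10⁻¹⁴) = 2.54×10⁻⁷ V = 254 nV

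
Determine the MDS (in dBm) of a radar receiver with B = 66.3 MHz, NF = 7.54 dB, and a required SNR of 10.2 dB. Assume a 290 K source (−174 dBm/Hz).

Sensitivity = −174 + 10 log₁₀(B) + NF + SNR_min
= −174 + 78.22 + 7.54 + 10.2
= −78.04 dBm → −78.0 dBm

−78.0 dBm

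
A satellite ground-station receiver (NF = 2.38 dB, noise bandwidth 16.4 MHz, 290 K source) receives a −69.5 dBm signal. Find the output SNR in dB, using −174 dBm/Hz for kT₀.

30.0 dB

Noise floor: N = −174 + 10 log₁₀(B) + NF
10 log₁₀(1.64×10⁷) = 72.15 dB
N = −174 + 72.15 + 2.38 = −99.47 dBm
SNR = P_sig − N = −69.5 − (−99.47) = 29.97 dB → 30.0 dB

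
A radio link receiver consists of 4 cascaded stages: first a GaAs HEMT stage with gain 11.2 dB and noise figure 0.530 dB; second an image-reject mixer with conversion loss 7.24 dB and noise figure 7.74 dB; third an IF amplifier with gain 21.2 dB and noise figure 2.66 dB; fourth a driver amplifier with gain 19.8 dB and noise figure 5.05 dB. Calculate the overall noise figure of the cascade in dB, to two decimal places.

2.67 dB

Convert to linear (a loss of L dB is a gain of −L dB): F_i = 10^(NF_i/10), G_i = 10^(G_i,dB/10)
  Stage 1: F_1 = 10^(0.530/10) = 1.130, G_1 = 10^(11.2/10) = 13.18
  Stage 2: F_2 = 10^(7.74/10) = 5.943, G_2 = 10^(−7.24/10) = 0.1888
  Stage 3: F_3 = 10^(2.66/10) = 1.845, G_3 = 10^(21.2/10) = 131.8
  Stage 4: F_4 = 10^(5.05/10) = 3.199, G_4 = 10^(19.8/10) = 95.50
Friis cascade:
  F = 1.130 + (5.943 − 1)/13.18 + (1.845 − 1)/2.489 + (3.199 − 1)/328.1 = 1.851
NF = 10 log₁₀(1.851) = 2.67 dB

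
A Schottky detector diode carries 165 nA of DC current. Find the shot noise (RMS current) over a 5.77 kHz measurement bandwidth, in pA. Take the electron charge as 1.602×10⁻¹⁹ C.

I_n = √(2qI·B)
2qI·B = 2 × 1.602×10⁻¹⁹ × 1.65×10⁻⁷ × 5.77×10³ = 3.05×10⁻²² A²
I_n = √(3.05×10⁻²²) = 1.75×10⁻¹¹ A = 17.5 pA

17.5 pA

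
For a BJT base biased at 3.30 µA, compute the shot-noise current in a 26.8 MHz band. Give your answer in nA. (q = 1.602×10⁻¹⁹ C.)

I_n = √(2qI·B)
2qI·B = 2 × 1.602×10⁻¹⁹ × 3.30×10⁻⁶ × 2.68×10⁷ = 2.83×10⁻¹⁷ A²
I_n = √(2.83×10⁻¹⁷) = 5.32×10⁻⁹ A = 5.32 nA

5.32 nA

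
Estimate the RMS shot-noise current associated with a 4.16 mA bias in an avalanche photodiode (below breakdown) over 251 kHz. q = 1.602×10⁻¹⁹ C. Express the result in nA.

18.3 nA

I_n = √(2qI·B)
2qI·B = 2 × 1.602×10⁻¹⁹ × 4.16×10⁻³ × 2.51×10⁵ = 3.35×10⁻¹⁶ A²
I_n = √(3.35×10⁻¹⁶) = 1.83×10⁻⁸ A = 18.3 nA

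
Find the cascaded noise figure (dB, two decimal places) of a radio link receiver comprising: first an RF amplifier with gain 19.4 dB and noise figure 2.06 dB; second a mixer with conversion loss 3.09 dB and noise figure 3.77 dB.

2.10 dB

Convert to linear (a loss of L dB is a gain of −L dB): F_i = 10^(NF_i/10), G_i = 10^(G_i,dB/10)
  Stage 1: F_1 = 10^(2.06/10) = 1.607, G_1 = 10^(19.4/10) = 87.10
  Stage 2: F_2 = 10^(3.77/10) = 2.382, G_2 = 10^(−3.09/10) = 0.4909
Friis cascade:
  F = 1.607 + (2.382 − 1)/87.10 = 1.623
NF = 10 log₁₀(1.623) = 2.10 dB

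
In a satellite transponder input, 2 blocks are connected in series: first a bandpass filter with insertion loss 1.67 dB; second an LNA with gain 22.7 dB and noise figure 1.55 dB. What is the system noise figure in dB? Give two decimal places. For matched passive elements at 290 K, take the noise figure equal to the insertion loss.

Convert to linear (a loss of L dB is a gain of −L dB): F_i = 10^(NF_i/10), G_i = 10^(G_i,dB/10)
  Stage 1: F_1 = 10^(1.67/10) = 1.469, G_1 = 10^(−1.67/10) = 0.6808
  Stage 2: F_2 = 10^(1.55/10) = 1.429, G_2 = 10^(22.7/10) = 186.2
Friis cascade:
  F = 1.469 + (1.429 − 1)/0.6808 = 2.099
NF = 10 log₁₀(2.099) = 3.22 dB

3.22 dB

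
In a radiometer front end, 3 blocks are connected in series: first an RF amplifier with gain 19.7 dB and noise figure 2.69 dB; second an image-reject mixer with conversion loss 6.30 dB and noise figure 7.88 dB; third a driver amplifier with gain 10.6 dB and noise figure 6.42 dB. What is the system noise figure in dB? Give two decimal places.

Convert to linear (a loss of L dB is a gain of −L dB): F_i = 10^(NF_i/10), G_i = 10^(G_i,dB/10)
  Stage 1: F_1 = 10^(2.69/10) = 1.858, G_1 = 10^(19.7/10) = 93.33
  Stage 2: F_2 = 10^(7.88/10) = 6.138, G_2 = 10^(−6.30/10) = 0.2344
  Stage 3: F_3 = 10^(6.42/10) = 4.385, G_3 = 10^(10.6/10) = 11.48
Friis cascade:
  F = 1.858 + (6.138 − 1)/93.33 + (4.385 − 1)/21.88 = 2.068
NF = 10 log₁₀(2.068) = 3.15 dB

3.15 dB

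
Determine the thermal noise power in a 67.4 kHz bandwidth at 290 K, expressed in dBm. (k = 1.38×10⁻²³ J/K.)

P_n = kTB = 1.38×10⁻²³ × 290 × 6.74×10⁴ = 2.70×10⁻¹⁶ W
In dBm: 10 log₁₀(2.70×10⁻¹⁶ / 10⁻³) = −125.7 dBm

−125.7 dBm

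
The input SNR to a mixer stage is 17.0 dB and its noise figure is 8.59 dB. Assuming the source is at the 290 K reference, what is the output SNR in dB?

8.41 dB

By definition F = SNR_in/SNR_out, so in dB: SNR_out = SNR_in − NF
SNR_out = 17.0 − 8.59 = 8.41 dB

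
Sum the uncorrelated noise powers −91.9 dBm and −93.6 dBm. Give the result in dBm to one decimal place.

−89.7 dBm

Convert to linear, add, convert back:
P₁ = 6.46×10⁻¹³ W, P₂ = 4.37×10⁻¹³ W
P_tot = 1.08×10⁻¹² W → 10 log₁₀(P_tot / 10⁻³) = −89.7 dBm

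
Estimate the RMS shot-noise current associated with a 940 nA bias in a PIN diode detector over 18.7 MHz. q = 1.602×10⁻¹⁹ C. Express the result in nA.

I_n = √(2qI·B)
2qI·B = 2 × 1.602×10⁻¹⁹ × 9.40×10⁻⁷ × 1.87×10⁷ = 5.63×10⁻¹⁸ A²
I_n = √(5.63×10⁻¹⁸) = 2.37×10⁻⁹ A = 2.37 nA

2.37 nA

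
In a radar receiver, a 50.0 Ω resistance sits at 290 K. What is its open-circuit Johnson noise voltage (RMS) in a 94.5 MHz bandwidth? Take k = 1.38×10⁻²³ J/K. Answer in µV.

V_n = √(4kTRB)
4kTRB = 4 × 1.38×10⁻²³ × 290 × 5.00×10¹ × 9.45×10⁷ = 7.56×10⁻¹¹ V²
V_n = √(7.56×10⁻¹¹) = 8.70×10⁻⁶ V = 8.70 µV

8.70 µV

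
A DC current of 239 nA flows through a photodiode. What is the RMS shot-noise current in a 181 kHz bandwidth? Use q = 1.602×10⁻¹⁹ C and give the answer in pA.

I_n = √(2qI·B)
2qI·B = 2 × 1.602×10⁻¹⁹ × 2.39×10⁻⁷ × 1.81×10⁵ = 1.39×10⁻²⁰ A²
I_n = √(1.39×10⁻²⁰) = 1.18×10⁻¹⁰ A = 118 pA

118 pA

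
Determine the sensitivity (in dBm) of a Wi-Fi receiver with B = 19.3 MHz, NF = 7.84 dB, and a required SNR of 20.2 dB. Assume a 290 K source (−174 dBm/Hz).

Sensitivity = −174 + 10 log₁₀(B) + NF + SNR_min
= −174 + 72.86 + 7.84 + 20.2
= −73.10 dBm → −73.1 dBm

−73.1 dBm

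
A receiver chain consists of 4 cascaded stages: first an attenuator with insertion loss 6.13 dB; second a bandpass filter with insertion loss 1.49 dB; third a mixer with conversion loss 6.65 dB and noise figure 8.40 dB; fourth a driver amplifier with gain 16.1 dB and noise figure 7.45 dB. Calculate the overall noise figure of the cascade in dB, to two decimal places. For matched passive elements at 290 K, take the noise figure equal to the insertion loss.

Convert to linear (a loss of L dB is a gain of −L dB): F_i = 10^(NF_i/10), G_i = 10^(G_i,dB/10)
  Stage 1: F_1 = 10^(6.13/10) = 4.102, G_1 = 10^(−6.13/10) = 0.2438
  Stage 2: F_2 = 10^(1.49/10) = 1.409, G_2 = 10^(−1.49/10) = 0.7096
  Stage 3: F_3 = 10^(8.40/10) = 6.918, G_3 = 10^(−6.65/10) = 0.2163
  Stage 4: F_4 = 10^(7.45/10) = 5.559, G_4 = 10^(16.1/10) = 40.74
Friis cascade:
  F = 4.102 + (1.409 − 1)/0.2438 + (6.918 − 1)/0.1730 + (5.559 − 1)/0.03741 = 161.9
NF = 10 log₁₀(161.9) = 22.09 dB

22.09 dB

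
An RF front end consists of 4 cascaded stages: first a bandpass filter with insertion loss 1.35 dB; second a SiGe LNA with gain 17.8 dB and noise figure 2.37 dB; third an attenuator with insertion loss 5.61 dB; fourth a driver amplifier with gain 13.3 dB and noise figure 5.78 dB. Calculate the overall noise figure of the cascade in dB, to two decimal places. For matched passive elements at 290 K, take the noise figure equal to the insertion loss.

4.22 dB

Convert to linear (a loss of L dB is a gain of −L dB): F_i = 10^(NF_i/10), G_i = 10^(G_i,dB/10)
  Stage 1: F_1 = 10^(1.35/10) = 1.365, G_1 = 10^(−1.35/10) = 0.7328
  Stage 2: F_2 = 10^(2.37/10) = 1.726, G_2 = 10^(17.8/10) = 60.26
  Stage 3: F_3 = 10^(5.61/10) = 3.639, G_3 = 10^(−5.61/10) = 0.2748
  Stage 4: F_4 = 10^(5.78/10) = 3.784, G_4 = 10^(13.3/10) = 21.38
Friis cascade:
  F = 1.365 + (1.726 − 1)/0.7328 + (3.639 − 1)/44.16 + (3.784 − 1)/12.13 = 2.644
NF = 10 log₁₀(2.644) = 4.22 dB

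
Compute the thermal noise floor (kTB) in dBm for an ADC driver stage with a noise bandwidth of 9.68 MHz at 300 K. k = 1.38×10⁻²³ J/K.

−104.0 dBm

P_n = kTB = 1.38×10⁻²³ × 300 × 9.68×10⁶ = 4.01×10⁻¹⁴ W
In dBm: 10 log₁₀(4.01×10⁻¹⁴ / 10⁻³) = −104.0 dBm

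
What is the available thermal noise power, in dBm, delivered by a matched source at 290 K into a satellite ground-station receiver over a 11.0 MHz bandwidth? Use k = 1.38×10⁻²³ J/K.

P_n = kTB = 1.38×10⁻²³ × 290 × 1.10×10⁷ = 4.40×10⁻¹⁴ W
In dBm: 10 log₁₀(4.40×10⁻¹⁴ / 10⁻³) = −103.6 dBm

−103.6 dBm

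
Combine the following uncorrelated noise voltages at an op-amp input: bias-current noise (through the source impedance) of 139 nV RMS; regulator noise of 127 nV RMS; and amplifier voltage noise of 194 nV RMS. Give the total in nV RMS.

Uncorrelated sources add in power (mean-square): V_tot = √(ΣV_i²)
V_tot = √[(1.39×10⁻⁷)² + (1.27×10⁻⁷)² + (1.94×10⁻⁷)²] = 2.70×10⁻⁷ V = 270 nV

270 nV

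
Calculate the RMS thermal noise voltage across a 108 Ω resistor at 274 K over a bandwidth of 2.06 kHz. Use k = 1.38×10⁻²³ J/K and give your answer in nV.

V_n = √(4kTRB)
4kTRB = 4 × 1.38×10⁻²³ × 274 × 1.08×10² × 2.06×10³ = 3.36×10⁻¹⁵ V²
V_n = √(3.36×10⁻¹⁵) = 5.80×10⁻⁸ V = 58.0 nV

58.0 nV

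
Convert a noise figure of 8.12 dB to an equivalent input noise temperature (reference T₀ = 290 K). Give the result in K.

F = 10^(8.12/10) = 6.48634
T_e = (F − 1)·T₀ = (6.48634 − 1) × 290 = 1591 K

1591 K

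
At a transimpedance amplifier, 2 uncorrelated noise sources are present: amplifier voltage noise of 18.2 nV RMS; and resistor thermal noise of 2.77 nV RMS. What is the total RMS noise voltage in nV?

18.4 nV

Uncorrelated sources add in power (mean-square): V_tot = √(ΣV_i²)
V_tot = √[(1.82×10⁻⁸)² + (2.77×10⁻⁹)²] = 1.84×10⁻⁸ V = 18.4 nV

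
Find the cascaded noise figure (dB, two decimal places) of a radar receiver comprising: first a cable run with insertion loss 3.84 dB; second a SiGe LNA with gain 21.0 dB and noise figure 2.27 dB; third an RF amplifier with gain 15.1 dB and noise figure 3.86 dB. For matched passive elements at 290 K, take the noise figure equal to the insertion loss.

6.14 dB

Convert to linear (a loss of L dB is a gain of −L dB): F_i = 10^(NF_i/10), G_i = 10^(G_i,dB/10)
  Stage 1: F_1 = 10^(3.84/10) = 2.421, G_1 = 10^(−3.84/10) = 0.4130
  Stage 2: F_2 = 10^(2.27/10) = 1.687, G_2 = 10^(21.0/10) = 125.9
  Stage 3: F_3 = 10^(3.86/10) = 2.432, G_3 = 10^(15.1/10) = 32.36
Friis cascade:
  F = 2.421 + (1.687 − 1)/0.4130 + (2.432 − 1)/52.00 = 4.111
NF = 10 log₁₀(4.111) = 6.14 dB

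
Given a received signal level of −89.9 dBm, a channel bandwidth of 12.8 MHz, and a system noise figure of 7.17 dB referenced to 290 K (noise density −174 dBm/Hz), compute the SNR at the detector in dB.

Noise floor: N = −174 + 10 log₁₀(B) + NF
10 log₁₀(1.28×10⁷) = 71.07 dB
N = −174 + 71.07 + 7.17 = −95.76 dBm
SNR = P_sig − N = −89.9 − (−95.76) = 5.86 dB → 5.9 dB

5.9 dB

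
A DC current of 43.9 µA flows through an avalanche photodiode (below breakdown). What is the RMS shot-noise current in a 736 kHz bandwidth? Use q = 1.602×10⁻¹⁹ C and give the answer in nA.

I_n = √(2qI·B)
2qI·B = 2 × 1.602×10⁻¹⁹ × 4.39×10⁻⁵ × 7.36×10⁵ = 1.04×10⁻¹⁷ A²
I_n = √(1.04×10⁻¹⁷) = 3.22×10⁻⁹ A = 3.22 nA

3.22 nA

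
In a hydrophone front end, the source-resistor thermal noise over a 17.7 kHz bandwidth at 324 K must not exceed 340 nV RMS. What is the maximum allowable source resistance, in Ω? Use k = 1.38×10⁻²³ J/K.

365 Ω

Johnson–Nyquist: V_n = √(4kTRB) ⇒ R = V_n² / (4kTB)
4kTB = 4 × 1.38×10⁻²³ × 324 × 1.77×10⁴ = 3.17×10⁻¹⁶
R = (3.40×10⁻⁷)² / 3.17×10⁻¹⁶ = 3.65×10² Ω = 365 Ω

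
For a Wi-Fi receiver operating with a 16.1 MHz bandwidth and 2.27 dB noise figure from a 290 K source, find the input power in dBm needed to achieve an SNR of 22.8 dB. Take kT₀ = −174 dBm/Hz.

−76.9 dBm

Sensitivity = −174 + 10 log₁₀(B) + NF + SNR_min
= −174 + 72.07 + 2.27 + 22.8
= −76.86 dBm → −76.9 dBm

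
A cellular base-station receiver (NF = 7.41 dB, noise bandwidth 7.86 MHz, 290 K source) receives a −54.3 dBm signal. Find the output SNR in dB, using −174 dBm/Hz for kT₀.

43.3 dB

Noise floor: N = −174 + 10 log₁₀(B) + NF
10 log₁₀(7.86×10⁶) = 68.95 dB
N = −174 + 68.95 + 7.41 = −97.64 dBm
SNR = P_sig − N = −54.3 − (−97.64) = 43.34 dB → 43.3 dB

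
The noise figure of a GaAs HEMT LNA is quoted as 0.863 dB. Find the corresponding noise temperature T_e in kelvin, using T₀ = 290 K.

63.8 K

F = 10^(0.863/10) = 1.21983
T_e = (F − 1)·T₀ = (1.21983 − 1) × 290 = 63.8 K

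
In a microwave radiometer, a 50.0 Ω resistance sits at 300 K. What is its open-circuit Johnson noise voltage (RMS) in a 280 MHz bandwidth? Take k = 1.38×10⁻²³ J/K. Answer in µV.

15.2 µV

V_n = √(4kTRB)
4kTRB = 4 × 1.38×10⁻²³ × 300 × 5.00×10¹ × 2.80×10⁸ = 2.32×10⁻¹⁰ V²
V_n = √(2.32×10⁻¹⁰) = 1.52×10⁻⁵ V = 15.2 µV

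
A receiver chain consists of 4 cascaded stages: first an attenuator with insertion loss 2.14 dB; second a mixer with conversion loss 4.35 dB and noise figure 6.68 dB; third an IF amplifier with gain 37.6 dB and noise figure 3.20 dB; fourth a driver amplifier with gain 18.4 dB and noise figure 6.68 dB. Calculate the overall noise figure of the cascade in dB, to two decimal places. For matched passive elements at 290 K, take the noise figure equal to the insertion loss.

Convert to linear (a loss of L dB is a gain of −L dB): F_i = 10^(NF_i/10), G_i = 10^(G_i,dB/10)
  Stage 1: F_1 = 10^(2.14/10) = 1.637, G_1 = 10^(−2.14/10) = 0.6109
  Stage 2: F_2 = 10^(6.68/10) = 4.656, G_2 = 10^(−4.35/10) = 0.3673
  Stage 3: F_3 = 10^(3.20/10) = 2.089, G_3 = 10^(37.6/10) = 5754
  Stage 4: F_4 = 10^(6.68/10) = 4.656, G_4 = 10^(18.4/10) = 69.18
Friis cascade:
  F = 1.637 + (4.656 − 1)/0.6109 + (2.089 − 1)/0.2244 + (4.656 − 1)/1291 = 12.48
NF = 10 log₁₀(12.48) = 10.96 dB

10.96 dB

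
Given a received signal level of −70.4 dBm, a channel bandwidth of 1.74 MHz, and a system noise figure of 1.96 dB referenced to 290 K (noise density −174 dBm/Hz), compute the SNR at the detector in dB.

Noise floor: N = −174 + 10 log₁₀(B) + NF
10 log₁₀(1.74×10⁶) = 62.41 dB
N = −174 + 62.41 + 1.96 = −109.63 dBm
SNR = P_sig − N = −70.4 − (−109.63) = 39.23 dB → 39.2 dB

39.2 dB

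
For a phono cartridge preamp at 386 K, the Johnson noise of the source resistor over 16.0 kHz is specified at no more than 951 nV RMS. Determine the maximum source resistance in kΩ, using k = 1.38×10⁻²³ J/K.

Johnson–Nyquist: V_n = √(4kTRB) ⇒ R = V_n² / (4kTB)
4kTB = 4 × 1.38×10⁻²³ × 386 × 1.60×10⁴ = 3.41×10⁻¹⁶
R = (9.51×10⁻⁷)² / 3.41×10⁻¹⁶ = 2.65×10³ Ω = 2.65 kΩ

2.65 kΩ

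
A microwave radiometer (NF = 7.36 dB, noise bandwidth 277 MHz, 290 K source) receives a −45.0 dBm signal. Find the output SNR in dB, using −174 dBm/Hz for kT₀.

Noise floor: N = −174 + 10 log₁₀(B) + NF
10 log₁₀(2.77×10⁸) = 84.42 dB
N = −174 + 84.42 + 7.36 = −82.22 dBm
SNR = P_sig − N = −45.0 − (−82.22) = 37.22 dB → 37.2 dB

37.2 dB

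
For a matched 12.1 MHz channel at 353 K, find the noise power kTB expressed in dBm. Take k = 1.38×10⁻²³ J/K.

−102.3 dBm

P_n = kTB = 1.38×10⁻²³ × 353 × 1.21×10⁷ = 5.89×10⁻¹⁴ W
In dBm: 10 log₁₀(5.89×10⁻¹⁴ / 10⁻³) = −102.3 dBm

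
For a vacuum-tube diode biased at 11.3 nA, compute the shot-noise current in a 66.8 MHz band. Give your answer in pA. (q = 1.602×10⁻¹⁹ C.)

492 pA

I_n = √(2qI·B)
2qI·B = 2 × 1.602×10⁻¹⁹ × 1.13×10⁻⁸ × 6.68×10⁷ = 2.42×10⁻¹⁹ A²
I_n = √(2.42×10⁻¹⁹) = 4.92×10⁻¹⁰ A = 492 pA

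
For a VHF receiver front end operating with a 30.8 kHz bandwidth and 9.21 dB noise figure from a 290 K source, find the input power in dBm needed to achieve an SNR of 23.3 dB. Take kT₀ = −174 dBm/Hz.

−96.6 dBm

Sensitivity = −174 + 10 log₁₀(B) + NF + SNR_min
= −174 + 44.89 + 9.21 + 23.3
= −96.60 dBm → −96.6 dBm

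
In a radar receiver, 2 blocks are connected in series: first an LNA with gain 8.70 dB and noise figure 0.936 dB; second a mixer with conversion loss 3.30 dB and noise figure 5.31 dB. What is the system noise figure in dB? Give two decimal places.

1.94 dB

Convert to linear (a loss of L dB is a gain of −L dB): F_i = 10^(NF_i/10), G_i = 10^(G_i,dB/10)
  Stage 1: F_1 = 10^(0.936/10) = 1.241, G_1 = 10^(8.70/10) = 7.413
  Stage 2: F_2 = 10^(5.31/10) = 3.396, G_2 = 10^(−3.30/10) = 0.4677
Friis cascade:
  F = 1.241 + (3.396 − 1)/7.413 = 1.564
NF = 10 log₁₀(1.564) = 1.94 dB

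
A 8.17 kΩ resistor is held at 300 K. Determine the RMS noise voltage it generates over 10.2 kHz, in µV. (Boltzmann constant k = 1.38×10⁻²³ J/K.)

1.17 µV

V_n = √(4kTRB)
4kTRB = 4 × 1.38×10⁻²³ × 300 × 8.17×10³ × 1.02×10⁴ = 1.38×10⁻¹² V²
V_n = √(1.38×10⁻¹²) = 1.17×10⁻⁶ V = 1.17 µV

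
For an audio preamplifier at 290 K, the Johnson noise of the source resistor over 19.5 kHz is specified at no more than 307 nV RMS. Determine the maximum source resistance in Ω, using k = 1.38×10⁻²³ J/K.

Johnson–Nyquist: V_n = √(4kTRB) ⇒ R = V_n² / (4kTB)
4kTB = 4 × 1.38×10⁻²³ × 290 × 1.95×10⁴ = 3.12×10⁻¹⁶
R = (3.07×10⁻⁷)² / 3.12×10⁻¹⁶ = 3.02×10² Ω = 302 Ω

302 Ω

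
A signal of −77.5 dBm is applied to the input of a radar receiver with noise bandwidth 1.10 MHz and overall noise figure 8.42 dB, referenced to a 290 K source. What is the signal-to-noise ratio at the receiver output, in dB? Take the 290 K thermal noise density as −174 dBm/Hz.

27.7 dB

Noise floor: N = −174 + 10 log₁₀(B) + NF
10 log₁₀(1.10×10⁶) = 60.41 dB
N = −174 + 60.41 + 8.42 = −105.17 dBm
SNR = P_sig − N = −77.5 − (−105.17) = 27.67 dB → 27.7 dB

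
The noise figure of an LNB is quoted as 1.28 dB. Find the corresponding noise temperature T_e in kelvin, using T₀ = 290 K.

99.4 K

F = 10^(1.28/10) = 1.34276
T_e = (F − 1)·T₀ = (1.34276 − 1) × 290 = 99.4 K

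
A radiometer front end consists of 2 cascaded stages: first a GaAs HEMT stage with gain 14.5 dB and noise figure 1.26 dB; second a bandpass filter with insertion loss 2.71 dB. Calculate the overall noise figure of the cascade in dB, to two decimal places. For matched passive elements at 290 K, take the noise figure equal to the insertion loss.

Convert to linear (a loss of L dB is a gain of −L dB): F_i = 10^(NF_i/10), G_i = 10^(G_i,dB/10)
  Stage 1: F_1 = 10^(1.26/10) = 1.337, G_1 = 10^(14.5/10) = 28.18
  Stage 2: F_2 = 10^(2.71/10) = 1.866, G_2 = 10^(−2.71/10) = 0.5358
Friis cascade:
  F = 1.337 + (1.866 − 1)/28.18 = 1.367
NF = 10 log₁₀(1.367) = 1.36 dB

1.36 dB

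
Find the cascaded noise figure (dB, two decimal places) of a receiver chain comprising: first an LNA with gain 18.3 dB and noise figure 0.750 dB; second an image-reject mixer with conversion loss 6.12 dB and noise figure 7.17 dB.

0.97 dB

Convert to linear (a loss of L dB is a gain of −L dB): F_i = 10^(NF_i/10), G_i = 10^(G_i,dB/10)
  Stage 1: F_1 = 10^(0.750/10) = 1.189, G_1 = 10^(18.3/10) = 67.61
  Stage 2: F_2 = 10^(7.17/10) = 5.212, G_2 = 10^(−6.12/10) = 0.2443
Friis cascade:
  F = 1.189 + (5.212 − 1)/67.61 = 1.251
NF = 10 log₁₀(1.251) = 0.97 dB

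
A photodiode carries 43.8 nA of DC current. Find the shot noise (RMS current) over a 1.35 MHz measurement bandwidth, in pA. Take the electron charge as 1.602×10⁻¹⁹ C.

138 pA

I_n = √(2qI·B)
2qI·B = 2 × 1.602×10⁻¹⁹ × 4.38×10⁻⁸ × 1.35×10⁶ = 1.89×10⁻²⁰ A²
I_n = √(1.89×10⁻²⁰) = 1.38×10⁻¹⁰ A = 138 pA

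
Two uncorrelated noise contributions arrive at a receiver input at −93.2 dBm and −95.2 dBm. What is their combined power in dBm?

Convert to linear, add, convert back:
P₁ = 4.79×10⁻¹³ W, P₂ = 3.02×10⁻¹³ W
P_tot = 7.81×10⁻¹³ W → 10 log₁₀(P_tot / 10⁻³) = −91.1 dBm

−91.1 dBm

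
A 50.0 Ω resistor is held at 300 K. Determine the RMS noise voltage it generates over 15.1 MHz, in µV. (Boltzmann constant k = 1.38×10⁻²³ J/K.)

3.54 µV

V_n = √(4kTRB)
4kTRB = 4 × 1.38×10⁻²³ × 300 × 5.00×10¹ × 1.51×10⁷ = 1.25×10⁻¹¹ V²
V_n = √(1.25×10⁻¹¹) = 3.54×10⁻⁶ V = 3.54 µV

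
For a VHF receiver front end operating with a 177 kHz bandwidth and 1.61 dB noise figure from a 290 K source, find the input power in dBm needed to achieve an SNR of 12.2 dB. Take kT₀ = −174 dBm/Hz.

Sensitivity = −174 + 10 log₁₀(B) + NF + SNR_min
= −174 + 52.48 + 1.61 + 12.2
= −107.71 dBm → −107.7 dBm

−107.7 dBm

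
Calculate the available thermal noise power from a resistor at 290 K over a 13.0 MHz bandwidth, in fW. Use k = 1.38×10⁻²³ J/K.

52.0 fW

P_n = kTB = 1.38×10⁻²³ × 290 × 1.30×10⁷ = 5.20×10⁻¹⁴ W = 52.0 fW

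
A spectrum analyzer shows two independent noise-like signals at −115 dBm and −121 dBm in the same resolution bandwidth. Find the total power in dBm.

Convert to linear, add, convert back:
P₁ = 3.16×10⁻¹⁵ W, P₂ = 7.94×10⁻¹⁶ W
P_tot = 3.96×10⁻¹⁵ W → 10 log₁₀(P_tot / 10⁻³) = −114.0 dBm

−114.0 dBm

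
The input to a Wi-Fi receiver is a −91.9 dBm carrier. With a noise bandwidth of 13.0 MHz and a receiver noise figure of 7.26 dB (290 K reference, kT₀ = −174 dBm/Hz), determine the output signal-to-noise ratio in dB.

Noise floor: N = −174 + 10 log₁₀(B) + NF
10 log₁₀(1.30×10⁷) = 71.14 dB
N = −174 + 71.14 + 7.26 = −95.60 dBm
SNR = P_sig − N = −91.9 − (−95.60) = 3.70 dB → 3.7 dB

3.7 dB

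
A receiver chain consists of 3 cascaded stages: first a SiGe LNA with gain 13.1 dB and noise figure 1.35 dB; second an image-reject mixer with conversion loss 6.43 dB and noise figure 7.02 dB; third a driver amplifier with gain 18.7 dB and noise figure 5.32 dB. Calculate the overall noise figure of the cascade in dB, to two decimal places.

Convert to linear (a loss of L dB is a gain of −L dB): F_i = 10^(NF_i/10), G_i = 10^(G_i,dB/10)
  Stage 1: F_1 = 10^(1.35/10) = 1.365, G_1 = 10^(13.1/10) = 20.42
  Stage 2: F_2 = 10^(7.02/10) = 5.035, G_2 = 10^(−6.43/10) = 0.2275
  Stage 3: F_3 = 10^(5.32/10) = 3.404, G_3 = 10^(18.7/10) = 74.13
Friis cascade:
  F = 1.365 + (5.035 − 1)/20.42 + (3.404 − 1)/4.645 = 2.080
NF = 10 log₁₀(2.080) = 3.18 dB

3.18 dB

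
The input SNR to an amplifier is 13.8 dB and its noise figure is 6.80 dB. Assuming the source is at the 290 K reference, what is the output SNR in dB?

7.00 dB

By definition F = SNR_in/SNR_out, so in dB: SNR_out = SNR_in − NF
SNR_out = 13.8 − 6.80 = 7.00 dB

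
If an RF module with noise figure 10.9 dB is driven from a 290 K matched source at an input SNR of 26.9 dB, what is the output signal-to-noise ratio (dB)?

16.0 dB

By definition F = SNR_in/SNR_out, so in dB: SNR_out = SNR_in − NF
SNR_out = 26.9 − 10.9 = 16.0 dB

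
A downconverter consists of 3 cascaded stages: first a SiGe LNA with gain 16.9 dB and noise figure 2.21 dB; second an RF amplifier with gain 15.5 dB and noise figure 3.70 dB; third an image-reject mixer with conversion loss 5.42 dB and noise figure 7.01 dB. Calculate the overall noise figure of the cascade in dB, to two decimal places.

2.29 dB

Convert to linear (a loss of L dB is a gain of −L dB): F_i = 10^(NF_i/10), G_i = 10^(G_i,dB/10)
  Stage 1: F_1 = 10^(2.21/10) = 1.663, G_1 = 10^(16.9/10) = 48.98
  Stage 2: F_2 = 10^(3.70/10) = 2.344, G_2 = 10^(15.5/10) = 35.48
  Stage 3: F_3 = 10^(7.01/10) = 5.023, G_3 = 10^(−5.42/10) = 0.2871
Friis cascade:
  F = 1.663 + (2.344 − 1)/48.98 + (5.023 − 1)/1738 = 1.693
NF = 10 log₁₀(1.693) = 2.29 dB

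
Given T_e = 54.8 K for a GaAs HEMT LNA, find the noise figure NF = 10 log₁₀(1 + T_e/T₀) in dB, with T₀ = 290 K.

0.752 dB

F = 1 + T_e/T₀ = 1 + 54.8/290 = 1.18897
NF = 10 log₁₀(1.18897) = 0.752 dB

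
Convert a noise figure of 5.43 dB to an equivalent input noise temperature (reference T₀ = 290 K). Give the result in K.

723 K

F = 10^(5.43/10) = 3.4914
T_e = (F − 1)·T₀ = (3.4914 − 1) × 290 = 723 K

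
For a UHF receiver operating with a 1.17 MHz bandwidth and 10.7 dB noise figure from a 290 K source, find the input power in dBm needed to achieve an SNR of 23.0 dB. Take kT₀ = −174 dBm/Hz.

Sensitivity = −174 + 10 log₁₀(B) + NF + SNR_min
= −174 + 60.68 + 10.7 + 23.0
= −79.62 dBm → −79.6 dBm

−79.6 dBm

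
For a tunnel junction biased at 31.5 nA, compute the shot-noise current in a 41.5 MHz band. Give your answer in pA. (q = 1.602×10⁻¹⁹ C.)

I_n = √(2qI·B)
2qI·B = 2 × 1.602×10⁻¹⁹ × 3.15×10⁻⁸ × 4.15×10⁷ = 4.19×10⁻¹⁹ A²
I_n = √(4.19×10⁻¹⁹) = 6.47×10⁻¹⁰ A = 647 pA

647 pA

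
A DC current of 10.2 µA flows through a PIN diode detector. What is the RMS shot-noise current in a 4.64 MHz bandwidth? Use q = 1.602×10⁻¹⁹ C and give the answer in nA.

3.89 nA

I_n = √(2qI·B)
2qI·B = 2 × 1.602×10⁻¹⁹ × 1.02×10⁻⁵ × 4.64×10⁶ = 1.52×10⁻¹⁷ A²
I_n = √(1.52×10⁻¹⁷) = 3.89×10⁻⁹ A = 3.89 nA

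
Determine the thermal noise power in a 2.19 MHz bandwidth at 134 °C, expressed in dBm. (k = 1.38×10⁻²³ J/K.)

−109.1 dBm

T = 134 °C + 273.15 = 407.15 K
P_n = kTB = 1.38×10⁻²³ × 407.15 × 2.19×10⁶ = 1.23×10⁻¹⁴ W
In dBm: 10 log₁₀(1.23×10⁻¹⁴ / 10⁻³) = −109.1 dBm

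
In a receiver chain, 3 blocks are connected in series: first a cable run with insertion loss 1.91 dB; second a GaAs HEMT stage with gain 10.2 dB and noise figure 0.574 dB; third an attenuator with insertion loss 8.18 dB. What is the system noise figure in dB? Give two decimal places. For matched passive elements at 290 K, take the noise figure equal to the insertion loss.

4.15 dB

Convert to linear (a loss of L dB is a gain of −L dB): F_i = 10^(NF_i/10), G_i = 10^(G_i,dB/10)
  Stage 1: F_1 = 10^(1.91/10) = 1.552, G_1 = 10^(−1.91/10) = 0.6442
  Stage 2: F_2 = 10^(0.574/10) = 1.141, G_2 = 10^(10.2/10) = 10.47
  Stage 3: F_3 = 10^(8.18/10) = 6.577, G_3 = 10^(−8.18/10) = 0.1521
Friis cascade:
  F = 1.552 + (1.141 − 1)/0.6442 + (6.577 − 1)/6.745 = 2.598
NF = 10 log₁₀(2.598) = 4.15 dB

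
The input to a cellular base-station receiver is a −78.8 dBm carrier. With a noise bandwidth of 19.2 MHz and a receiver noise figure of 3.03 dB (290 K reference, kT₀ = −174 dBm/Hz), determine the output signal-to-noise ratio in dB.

19.3 dB

Noise floor: N = −174 + 10 log₁₀(B) + NF
10 log₁₀(1.92×10⁷) = 72.83 dB
N = −174 + 72.83 + 3.03 = −98.14 dBm
SNR = P_sig − N = −78.8 − (−98.14) = 19.34 dB → 19.3 dB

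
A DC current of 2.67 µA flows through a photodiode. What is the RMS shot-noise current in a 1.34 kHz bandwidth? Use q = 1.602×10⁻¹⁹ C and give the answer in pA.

I_n = √(2qI·B)
2qI·B = 2 × 1.602×10⁻¹⁹ × 2.67×10⁻⁶ × 1.34×10³ = 1.15×10⁻²¹ A²
I_n = √(1.15×10⁻²¹) = 3.39×10⁻¹¹ A = 33.9 pA

33.9 pA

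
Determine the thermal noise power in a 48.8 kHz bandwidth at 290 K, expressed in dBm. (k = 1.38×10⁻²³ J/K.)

P_n = kTB = 1.38×10⁻²³ × 290 × 4.88×10⁴ = 1.95×10⁻¹⁶ W
In dBm: 10 log₁₀(1.95×10⁻¹⁶ / 10⁻³) = −127.1 dBm

−127.1 dBm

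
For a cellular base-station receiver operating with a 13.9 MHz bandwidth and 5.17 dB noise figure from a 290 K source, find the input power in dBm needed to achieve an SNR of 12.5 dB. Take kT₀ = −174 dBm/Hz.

−84.9 dBm

Sensitivity = −174 + 10 log₁₀(B) + NF + SNR_min
= −174 + 71.43 + 5.17 + 12.5
= −84.90 dBm → −84.9 dBm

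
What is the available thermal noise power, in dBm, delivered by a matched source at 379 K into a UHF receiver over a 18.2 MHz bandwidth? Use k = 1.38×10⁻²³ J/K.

P_n = kTB = 1.38×10⁻²³ × 379 × 1.82×10⁷ = 9.52×10⁻¹⁴ W
In dBm: 10 log₁₀(9.52×10⁻¹⁴ / 10⁻³) = −100.2 dBm

−100.2 dBm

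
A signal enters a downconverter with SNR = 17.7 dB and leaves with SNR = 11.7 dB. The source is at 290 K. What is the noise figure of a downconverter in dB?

NF (dB) = SNR_in(dB) − SNR_out(dB) when the source is at T₀
NF = 17.7 − 11.7 = 6.0 dB

6.0 dB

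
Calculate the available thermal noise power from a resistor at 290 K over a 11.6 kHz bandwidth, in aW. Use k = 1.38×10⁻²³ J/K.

P_n = kTB = 1.38×10⁻²³ × 290 × 1.16×10⁴ = 4.64×10⁻¹⁷ W = 46.4 aW

46.4 aW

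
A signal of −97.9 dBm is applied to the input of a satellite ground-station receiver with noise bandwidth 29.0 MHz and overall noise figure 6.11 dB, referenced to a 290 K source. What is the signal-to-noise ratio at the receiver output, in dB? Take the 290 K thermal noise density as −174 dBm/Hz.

Noise floor: N = −174 + 10 log₁₀(B) + NF
10 log₁₀(2.90×10⁷) = 74.62 dB
N = −174 + 74.62 + 6.11 = −93.27 dBm
SNR = P_sig − N = −97.9 − (−93.27) = −4.63 dB → −4.6 dB

−4.6 dB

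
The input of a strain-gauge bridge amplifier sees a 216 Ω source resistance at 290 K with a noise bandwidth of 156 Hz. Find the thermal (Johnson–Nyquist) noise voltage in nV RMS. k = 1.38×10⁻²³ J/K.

V_n = √(4kTRB)
4kTRB = 4 × 1.38×10⁻²³ × 290 × 2.16×10² × 1.56×10² = 5.39×10⁻¹⁶ V²
V_n = √(5.39×10⁻¹⁶) = 2.32×10⁻⁸ V = 23.2 nV

23.2 nV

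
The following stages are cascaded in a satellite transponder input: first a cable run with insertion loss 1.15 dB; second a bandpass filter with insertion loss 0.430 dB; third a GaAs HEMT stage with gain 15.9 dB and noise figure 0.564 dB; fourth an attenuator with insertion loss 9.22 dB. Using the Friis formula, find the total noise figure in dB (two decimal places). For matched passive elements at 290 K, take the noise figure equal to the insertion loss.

Convert to linear (a loss of L dB is a gain of −L dB): F_i = 10^(NF_i/10), G_i = 10^(G_i,dB/10)
  Stage 1: F_1 = 10^(1.15/10) = 1.303, G_1 = 10^(−1.15/10) = 0.7674
  Stage 2: F_2 = 10^(0.430/10) = 1.104, G_2 = 10^(−0.430/10) = 0.9057
  Stage 3: F_3 = 10^(0.564/10) = 1.139, G_3 = 10^(15.9/10) = 38.90
  Stage 4: F_4 = 10^(9.22/10) = 8.356, G_4 = 10^(−9.22/10) = 0.1197
Friis cascade:
  F = 1.303 + (1.104 − 1)/0.7674 + (1.139 − 1)/0.6950 + (8.356 − 1)/27.04 = 1.910
NF = 10 log₁₀(1.910) = 2.81 dB

2.81 dB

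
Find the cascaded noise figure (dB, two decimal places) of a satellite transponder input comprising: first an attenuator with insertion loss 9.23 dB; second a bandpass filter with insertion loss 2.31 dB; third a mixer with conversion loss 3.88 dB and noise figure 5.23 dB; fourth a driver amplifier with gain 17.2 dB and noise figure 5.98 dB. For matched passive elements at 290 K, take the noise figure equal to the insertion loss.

21.78 dB

Convert to linear (a loss of L dB is a gain of −L dB): F_i = 10^(NF_i/10), G_i = 10^(G_i,dB/10)
  Stage 1: F_1 = 10^(9.23/10) = 8.375, G_1 = 10^(−9.23/10) = 0.1194
  Stage 2: F_2 = 10^(2.31/10) = 1.702, G_2 = 10^(−2.31/10) = 0.5875
  Stage 3: F_3 = 10^(5.23/10) = 3.334, G_3 = 10^(−3.88/10) = 0.4093
  Stage 4: F_4 = 10^(5.98/10) = 3.963, G_4 = 10^(17.2/10) = 52.48
Friis cascade:
  F = 8.375 + (1.702 − 1)/0.1194 + (3.334 − 1)/0.07015 + (3.963 − 1)/0.02871 = 150.7
NF = 10 log₁₀(150.7) = 21.78 dB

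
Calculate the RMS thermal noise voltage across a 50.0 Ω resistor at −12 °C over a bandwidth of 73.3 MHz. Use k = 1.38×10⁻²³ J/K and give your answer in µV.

7.27 µV

T = −12 °C + 273.15 = 261.15 K
V_n = √(4kTRB)
4kTRB = 4 × 1.38×10⁻²³ × 261.15 × 5.00×10¹ × 7.33×10⁷ = 5.28×10⁻¹¹ V²
V_n = √(5.28×10⁻¹¹) = 7.27×10⁻⁶ V = 7.27 µV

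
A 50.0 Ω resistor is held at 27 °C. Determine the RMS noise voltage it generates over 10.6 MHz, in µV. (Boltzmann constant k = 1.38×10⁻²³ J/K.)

T = 27 °C + 273.15 = 300.15 K
V_n = √(4kTRB)
4kTRB = 4 × 1.38×10⁻²³ × 300.15 × 5.00×10¹ × 1.06×10⁷ = 8.78×10⁻¹² V²
V_n = √(8.78×10⁻¹²) = 2.96×10⁻⁶ V = 2.96 µV

2.96 µV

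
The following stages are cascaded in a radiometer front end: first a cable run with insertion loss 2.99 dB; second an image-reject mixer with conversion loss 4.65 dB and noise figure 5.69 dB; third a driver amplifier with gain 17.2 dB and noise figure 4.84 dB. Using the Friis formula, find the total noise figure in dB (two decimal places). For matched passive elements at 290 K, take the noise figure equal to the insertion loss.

Convert to linear (a loss of L dB is a gain of −L dB): F_i = 10^(NF_i/10), G_i = 10^(G_i,dB/10)
  Stage 1: F_1 = 10^(2.99/10) = 1.991, G_1 = 10^(−2.99/10) = 0.5023
  Stage 2: F_2 = 10^(5.69/10) = 3.707, G_2 = 10^(−4.65/10) = 0.3428
  Stage 3: F_3 = 10^(4.84/10) = 3.048, G_3 = 10^(17.2/10) = 52.48
Friis cascade:
  F = 1.991 + (3.707 − 1)/0.5023 + (3.048 − 1)/0.1722 = 19.27
NF = 10 log₁₀(19.27) = 12.85 dB

12.85 dB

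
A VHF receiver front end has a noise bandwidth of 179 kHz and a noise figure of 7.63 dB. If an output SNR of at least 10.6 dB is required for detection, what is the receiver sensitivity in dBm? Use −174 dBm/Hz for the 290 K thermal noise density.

Sensitivity = −174 + 10 log₁₀(B) + NF + SNR_min
= −174 + 52.53 + 7.63 + 10.6
= −103.24 dBm → −103.2 dBm

−103.2 dBm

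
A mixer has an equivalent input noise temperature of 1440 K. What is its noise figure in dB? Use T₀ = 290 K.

7.76 dB

F = 1 + T_e/T₀ = 1 + 1440/290 = 5.96552
NF = 10 log₁₀(5.96552) = 7.76 dB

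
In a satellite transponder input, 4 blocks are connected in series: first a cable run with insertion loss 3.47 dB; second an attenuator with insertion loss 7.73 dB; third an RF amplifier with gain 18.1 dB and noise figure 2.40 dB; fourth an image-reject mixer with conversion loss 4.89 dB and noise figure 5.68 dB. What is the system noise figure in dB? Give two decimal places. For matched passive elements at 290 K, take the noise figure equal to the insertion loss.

13.70 dB

Convert to linear (a loss of L dB is a gain of −L dB): F_i = 10^(NF_i/10), G_i = 10^(G_i,dB/10)
  Stage 1: F_1 = 10^(3.47/10) = 2.223, G_1 = 10^(−3.47/10) = 0.4498
  Stage 2: F_2 = 10^(7.73/10) = 5.929, G_2 = 10^(−7.73/10) = 0.1687
  Stage 3: F_3 = 10^(2.40/10) = 1.738, G_3 = 10^(18.1/10) = 64.57
  Stage 4: F_4 = 10^(5.68/10) = 3.698, G_4 = 10^(−4.89/10) = 0.3243
Friis cascade:
  F = 2.223 + (5.929 − 1)/0.4498 + (1.738 − 1)/0.07586 + (3.698 − 1)/4.898 = 23.46
NF = 10 log₁₀(23.46) = 13.70 dB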